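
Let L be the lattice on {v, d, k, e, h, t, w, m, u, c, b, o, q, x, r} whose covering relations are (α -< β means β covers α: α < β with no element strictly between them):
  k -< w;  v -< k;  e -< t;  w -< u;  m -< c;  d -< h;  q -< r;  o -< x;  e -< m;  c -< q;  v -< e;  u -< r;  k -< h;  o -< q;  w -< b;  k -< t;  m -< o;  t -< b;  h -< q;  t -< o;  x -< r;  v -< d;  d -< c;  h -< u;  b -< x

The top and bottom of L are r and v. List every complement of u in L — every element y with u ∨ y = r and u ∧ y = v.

Need y with u ∨ y = r and u ∧ y = v.
Checking each element gives: e, m.

e, m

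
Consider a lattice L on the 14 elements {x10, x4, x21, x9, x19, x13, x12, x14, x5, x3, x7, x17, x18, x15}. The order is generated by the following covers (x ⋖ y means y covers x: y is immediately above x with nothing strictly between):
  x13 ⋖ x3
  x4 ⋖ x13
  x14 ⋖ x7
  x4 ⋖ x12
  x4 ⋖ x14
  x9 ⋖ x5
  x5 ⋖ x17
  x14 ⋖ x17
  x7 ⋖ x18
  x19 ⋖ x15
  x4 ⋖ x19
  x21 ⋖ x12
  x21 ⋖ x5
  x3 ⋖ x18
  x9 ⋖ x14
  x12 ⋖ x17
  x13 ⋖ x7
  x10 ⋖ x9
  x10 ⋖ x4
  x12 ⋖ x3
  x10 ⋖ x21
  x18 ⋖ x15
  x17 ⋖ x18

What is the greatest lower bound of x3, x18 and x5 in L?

x21

Common lower bounds of {x3, x18, x5}: x10, x21.
The greatest among these is x21.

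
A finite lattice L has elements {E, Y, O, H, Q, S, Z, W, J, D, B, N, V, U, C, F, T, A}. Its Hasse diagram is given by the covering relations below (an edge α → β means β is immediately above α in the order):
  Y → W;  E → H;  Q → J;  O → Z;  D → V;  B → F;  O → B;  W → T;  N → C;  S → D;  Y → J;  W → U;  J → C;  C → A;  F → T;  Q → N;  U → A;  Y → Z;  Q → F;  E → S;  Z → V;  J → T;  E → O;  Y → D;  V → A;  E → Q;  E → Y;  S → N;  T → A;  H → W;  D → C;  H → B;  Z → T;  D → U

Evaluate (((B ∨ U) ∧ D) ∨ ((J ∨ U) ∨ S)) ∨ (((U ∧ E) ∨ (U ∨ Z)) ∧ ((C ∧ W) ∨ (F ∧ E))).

A

B ∨ U = A
A ∧ D = D
J ∨ U = A
A ∨ S = A
D ∨ A = A
U ∧ E = E
U ∨ Z = A
E ∨ A = A
C ∧ W = Y
F ∧ E = E
Y ∨ E = Y
A ∧ Y = Y
A ∨ Y = A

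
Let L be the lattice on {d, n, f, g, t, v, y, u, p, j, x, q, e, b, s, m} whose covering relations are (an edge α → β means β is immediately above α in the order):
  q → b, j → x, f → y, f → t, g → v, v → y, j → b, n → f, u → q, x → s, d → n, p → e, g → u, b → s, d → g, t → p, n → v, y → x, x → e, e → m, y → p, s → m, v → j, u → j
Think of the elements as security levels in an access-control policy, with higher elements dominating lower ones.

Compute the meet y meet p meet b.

v

Common lower bounds of {y, p, b}: d, g, n, v.
The greatest among these is v.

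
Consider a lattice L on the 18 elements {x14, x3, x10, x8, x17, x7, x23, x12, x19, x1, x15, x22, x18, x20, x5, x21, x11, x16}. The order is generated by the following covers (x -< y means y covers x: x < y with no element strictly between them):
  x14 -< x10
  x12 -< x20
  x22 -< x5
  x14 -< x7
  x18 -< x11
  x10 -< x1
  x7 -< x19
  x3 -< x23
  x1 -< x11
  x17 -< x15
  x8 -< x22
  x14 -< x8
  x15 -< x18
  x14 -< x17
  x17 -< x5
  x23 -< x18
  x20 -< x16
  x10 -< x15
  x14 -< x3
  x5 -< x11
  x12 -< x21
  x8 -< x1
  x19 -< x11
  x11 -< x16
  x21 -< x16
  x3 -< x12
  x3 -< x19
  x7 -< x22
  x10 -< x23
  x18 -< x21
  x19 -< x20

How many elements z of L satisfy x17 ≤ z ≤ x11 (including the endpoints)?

The interval [x17, x11] = {x11, x15, x17, x18, x5}, which has 5 elements.

5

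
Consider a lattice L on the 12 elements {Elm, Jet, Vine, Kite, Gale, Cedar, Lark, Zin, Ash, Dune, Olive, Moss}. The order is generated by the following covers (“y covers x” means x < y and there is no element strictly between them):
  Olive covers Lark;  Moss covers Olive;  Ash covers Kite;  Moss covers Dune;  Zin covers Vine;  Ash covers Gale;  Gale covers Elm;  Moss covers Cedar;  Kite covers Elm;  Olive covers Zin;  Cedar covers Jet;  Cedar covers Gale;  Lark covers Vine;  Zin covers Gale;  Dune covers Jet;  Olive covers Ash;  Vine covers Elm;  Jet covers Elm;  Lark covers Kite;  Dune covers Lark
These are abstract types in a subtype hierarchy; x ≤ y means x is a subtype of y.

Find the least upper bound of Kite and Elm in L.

Common upper bounds of {Kite, Elm}: Ash, Dune, Kite, Lark, Moss, Olive.
The least among these is Kite.

Kite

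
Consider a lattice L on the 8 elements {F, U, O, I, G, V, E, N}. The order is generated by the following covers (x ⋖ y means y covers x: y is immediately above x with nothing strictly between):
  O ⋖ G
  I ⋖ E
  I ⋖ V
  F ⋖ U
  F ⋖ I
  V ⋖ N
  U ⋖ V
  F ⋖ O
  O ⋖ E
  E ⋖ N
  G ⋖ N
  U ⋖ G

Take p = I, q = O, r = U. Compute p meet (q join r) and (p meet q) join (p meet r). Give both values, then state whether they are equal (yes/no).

q join r = G, so p meet (q join r) = I meet G = F.
p meet q = F and p meet r = F, so (p meet q) join (p meet r) = F join F = F.
Equal: yes.

F; F; yes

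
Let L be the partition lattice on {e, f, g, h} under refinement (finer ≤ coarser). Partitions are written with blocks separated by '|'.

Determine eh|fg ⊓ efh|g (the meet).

eh|f|g

The meet (common refinement) of eh|fg and efh|g intersects blocks pairwise, giving eh|f|g.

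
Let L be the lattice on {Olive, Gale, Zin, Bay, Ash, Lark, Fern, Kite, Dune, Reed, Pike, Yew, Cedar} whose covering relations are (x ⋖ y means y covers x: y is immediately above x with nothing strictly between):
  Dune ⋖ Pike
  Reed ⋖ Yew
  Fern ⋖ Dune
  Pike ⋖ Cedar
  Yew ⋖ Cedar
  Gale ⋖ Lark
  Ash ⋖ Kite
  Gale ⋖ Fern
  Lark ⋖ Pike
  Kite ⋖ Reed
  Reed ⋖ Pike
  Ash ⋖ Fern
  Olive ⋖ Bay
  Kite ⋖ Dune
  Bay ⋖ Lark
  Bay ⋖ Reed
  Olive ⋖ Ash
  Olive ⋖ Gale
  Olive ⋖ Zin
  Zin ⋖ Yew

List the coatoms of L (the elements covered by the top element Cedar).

The coatoms are exactly the elements covered by Cedar: Pike, Yew.

Pike, Yew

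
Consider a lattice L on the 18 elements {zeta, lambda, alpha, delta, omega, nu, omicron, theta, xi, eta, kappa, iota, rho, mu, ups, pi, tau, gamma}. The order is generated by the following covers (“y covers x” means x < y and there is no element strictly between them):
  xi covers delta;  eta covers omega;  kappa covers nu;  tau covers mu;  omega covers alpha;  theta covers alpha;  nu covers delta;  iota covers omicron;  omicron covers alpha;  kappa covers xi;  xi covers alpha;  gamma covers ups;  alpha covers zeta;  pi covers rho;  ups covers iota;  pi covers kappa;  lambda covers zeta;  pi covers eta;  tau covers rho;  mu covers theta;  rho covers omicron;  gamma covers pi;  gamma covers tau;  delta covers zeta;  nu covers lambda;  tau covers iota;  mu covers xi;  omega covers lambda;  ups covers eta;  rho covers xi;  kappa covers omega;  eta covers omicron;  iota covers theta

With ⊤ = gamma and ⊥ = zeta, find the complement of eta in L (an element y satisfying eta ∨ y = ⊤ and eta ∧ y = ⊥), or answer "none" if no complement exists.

none

For every candidate y, either eta ∨ y ≠ gamma or eta ∧ y ≠ zeta; no complement exists.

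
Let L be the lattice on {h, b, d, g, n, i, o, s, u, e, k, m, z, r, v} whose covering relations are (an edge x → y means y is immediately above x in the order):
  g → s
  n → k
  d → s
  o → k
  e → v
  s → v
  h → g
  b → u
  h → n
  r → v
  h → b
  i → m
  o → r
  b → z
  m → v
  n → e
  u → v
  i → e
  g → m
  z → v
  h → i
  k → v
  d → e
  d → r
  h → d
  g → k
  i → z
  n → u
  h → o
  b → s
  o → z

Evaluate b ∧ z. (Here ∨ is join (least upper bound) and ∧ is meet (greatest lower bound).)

b

b ∧ z = b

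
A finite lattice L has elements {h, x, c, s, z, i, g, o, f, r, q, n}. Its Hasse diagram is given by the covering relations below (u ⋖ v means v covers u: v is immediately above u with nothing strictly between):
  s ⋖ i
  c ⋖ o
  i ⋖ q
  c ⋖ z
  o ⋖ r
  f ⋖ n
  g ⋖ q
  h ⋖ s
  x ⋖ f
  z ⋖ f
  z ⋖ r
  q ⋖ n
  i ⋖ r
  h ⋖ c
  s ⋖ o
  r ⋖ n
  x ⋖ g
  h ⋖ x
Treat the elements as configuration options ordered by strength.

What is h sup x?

Common upper bounds of {h, x}: f, g, n, q, x.
The least among these is x.

x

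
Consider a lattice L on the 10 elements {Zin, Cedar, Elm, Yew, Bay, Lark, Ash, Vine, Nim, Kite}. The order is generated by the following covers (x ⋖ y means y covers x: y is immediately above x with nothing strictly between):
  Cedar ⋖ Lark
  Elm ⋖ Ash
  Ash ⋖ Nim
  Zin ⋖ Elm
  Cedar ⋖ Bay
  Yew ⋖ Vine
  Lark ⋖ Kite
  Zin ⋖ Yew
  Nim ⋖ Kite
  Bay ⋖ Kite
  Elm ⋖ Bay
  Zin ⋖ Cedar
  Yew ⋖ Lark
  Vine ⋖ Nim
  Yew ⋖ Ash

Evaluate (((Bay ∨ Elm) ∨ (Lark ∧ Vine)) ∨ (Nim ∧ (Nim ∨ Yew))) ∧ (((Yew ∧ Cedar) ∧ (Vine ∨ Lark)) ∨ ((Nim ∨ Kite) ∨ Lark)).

Kite

Bay ∨ Elm = Bay
Lark ∧ Vine = Yew
Bay ∨ Yew = Kite
Nim ∨ Yew = Nim
Nim ∧ Nim = Nim
Kite ∨ Nim = Kite
Yew ∧ Cedar = Zin
Vine ∨ Lark = Kite
Zin ∧ Kite = Zin
Nim ∨ Kite = Kite
Kite ∨ Lark = Kite
Zin ∨ Kite = Kite
Kite ∧ Kite = Kite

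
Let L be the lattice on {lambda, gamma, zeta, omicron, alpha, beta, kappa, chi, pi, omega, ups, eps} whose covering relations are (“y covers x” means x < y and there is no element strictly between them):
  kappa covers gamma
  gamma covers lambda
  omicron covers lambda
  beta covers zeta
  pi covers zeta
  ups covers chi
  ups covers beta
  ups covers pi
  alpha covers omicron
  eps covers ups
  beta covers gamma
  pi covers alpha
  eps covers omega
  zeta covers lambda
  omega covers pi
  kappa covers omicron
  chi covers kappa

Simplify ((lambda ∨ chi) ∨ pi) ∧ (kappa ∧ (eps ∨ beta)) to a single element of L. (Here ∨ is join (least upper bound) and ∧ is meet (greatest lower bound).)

lambda ∨ chi = chi
chi ∨ pi = ups
eps ∨ beta = eps
kappa ∧ eps = kappa
ups ∧ kappa = kappa

kappa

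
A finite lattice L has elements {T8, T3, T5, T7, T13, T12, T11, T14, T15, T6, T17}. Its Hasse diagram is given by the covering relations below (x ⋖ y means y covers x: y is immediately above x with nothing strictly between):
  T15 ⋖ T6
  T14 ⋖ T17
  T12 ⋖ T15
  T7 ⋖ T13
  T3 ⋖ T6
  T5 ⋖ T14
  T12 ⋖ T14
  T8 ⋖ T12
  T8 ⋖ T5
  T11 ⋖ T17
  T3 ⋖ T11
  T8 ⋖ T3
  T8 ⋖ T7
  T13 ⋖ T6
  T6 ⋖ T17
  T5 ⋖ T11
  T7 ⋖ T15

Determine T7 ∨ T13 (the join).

Common upper bounds of {T7, T13}: T13, T17, T6.
The least among these is T13.

T13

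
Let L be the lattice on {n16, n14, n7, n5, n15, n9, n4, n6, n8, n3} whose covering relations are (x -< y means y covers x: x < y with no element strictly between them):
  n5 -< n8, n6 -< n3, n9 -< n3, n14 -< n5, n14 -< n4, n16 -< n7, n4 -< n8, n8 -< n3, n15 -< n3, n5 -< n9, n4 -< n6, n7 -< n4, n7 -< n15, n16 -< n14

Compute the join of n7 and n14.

n4

Common upper bounds of {n7, n14}: n3, n4, n6, n8.
The least among these is n4.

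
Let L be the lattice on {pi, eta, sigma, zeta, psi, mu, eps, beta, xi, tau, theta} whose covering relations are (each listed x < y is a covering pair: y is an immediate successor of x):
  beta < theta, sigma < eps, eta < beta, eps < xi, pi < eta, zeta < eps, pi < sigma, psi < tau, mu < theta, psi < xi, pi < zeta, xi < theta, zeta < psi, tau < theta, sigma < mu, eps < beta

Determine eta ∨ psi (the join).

Common upper bounds of {eta, psi}: theta.
The least among these is theta.

theta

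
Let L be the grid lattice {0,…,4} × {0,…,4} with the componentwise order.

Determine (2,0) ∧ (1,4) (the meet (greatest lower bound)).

(1,0)

In a product of chains, the meet is componentwise min, giving (1,0).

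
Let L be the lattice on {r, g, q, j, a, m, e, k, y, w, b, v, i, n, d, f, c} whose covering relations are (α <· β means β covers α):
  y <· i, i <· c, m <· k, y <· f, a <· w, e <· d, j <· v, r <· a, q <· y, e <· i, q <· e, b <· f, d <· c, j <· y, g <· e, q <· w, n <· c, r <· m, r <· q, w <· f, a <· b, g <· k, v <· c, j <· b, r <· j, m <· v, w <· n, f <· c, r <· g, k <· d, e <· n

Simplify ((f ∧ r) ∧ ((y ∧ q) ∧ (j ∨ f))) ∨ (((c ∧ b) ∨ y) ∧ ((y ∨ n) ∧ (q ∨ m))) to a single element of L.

q

f ∧ r = r
y ∧ q = q
j ∨ f = f
q ∧ f = q
r ∧ q = r
c ∧ b = b
b ∨ y = f
y ∨ n = c
q ∨ m = d
c ∧ d = d
f ∧ d = q
r ∨ q = q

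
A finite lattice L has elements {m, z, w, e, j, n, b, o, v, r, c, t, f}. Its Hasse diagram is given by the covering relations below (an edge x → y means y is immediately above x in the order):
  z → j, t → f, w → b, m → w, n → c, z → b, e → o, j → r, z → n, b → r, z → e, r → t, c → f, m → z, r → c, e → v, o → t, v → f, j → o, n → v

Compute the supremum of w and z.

Common upper bounds of {w, z}: b, c, f, r, t.
The least among these is b.

b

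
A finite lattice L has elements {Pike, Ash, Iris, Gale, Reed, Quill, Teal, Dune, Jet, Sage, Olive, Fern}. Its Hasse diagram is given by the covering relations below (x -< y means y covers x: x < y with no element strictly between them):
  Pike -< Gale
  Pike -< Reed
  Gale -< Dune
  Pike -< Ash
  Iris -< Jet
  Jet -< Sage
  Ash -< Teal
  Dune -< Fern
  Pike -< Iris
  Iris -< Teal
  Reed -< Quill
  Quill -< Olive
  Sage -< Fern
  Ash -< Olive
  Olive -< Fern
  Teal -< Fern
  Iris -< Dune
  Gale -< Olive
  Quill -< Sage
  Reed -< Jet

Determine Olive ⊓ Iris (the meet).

Common lower bounds of {Olive, Iris}: Pike.
The greatest among these is Pike.

Pike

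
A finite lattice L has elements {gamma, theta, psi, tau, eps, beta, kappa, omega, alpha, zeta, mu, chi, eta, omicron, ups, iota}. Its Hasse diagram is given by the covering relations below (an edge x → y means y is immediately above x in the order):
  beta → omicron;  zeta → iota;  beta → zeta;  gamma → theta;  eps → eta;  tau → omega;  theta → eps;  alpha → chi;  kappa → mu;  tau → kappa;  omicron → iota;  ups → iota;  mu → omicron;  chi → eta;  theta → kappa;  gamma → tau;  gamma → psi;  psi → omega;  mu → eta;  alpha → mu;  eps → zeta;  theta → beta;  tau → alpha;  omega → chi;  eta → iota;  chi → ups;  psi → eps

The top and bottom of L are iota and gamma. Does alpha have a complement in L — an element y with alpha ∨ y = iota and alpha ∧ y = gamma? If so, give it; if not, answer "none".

zeta

Need y with alpha ∨ y = iota and alpha ∧ y = gamma.
Checking each element gives: zeta.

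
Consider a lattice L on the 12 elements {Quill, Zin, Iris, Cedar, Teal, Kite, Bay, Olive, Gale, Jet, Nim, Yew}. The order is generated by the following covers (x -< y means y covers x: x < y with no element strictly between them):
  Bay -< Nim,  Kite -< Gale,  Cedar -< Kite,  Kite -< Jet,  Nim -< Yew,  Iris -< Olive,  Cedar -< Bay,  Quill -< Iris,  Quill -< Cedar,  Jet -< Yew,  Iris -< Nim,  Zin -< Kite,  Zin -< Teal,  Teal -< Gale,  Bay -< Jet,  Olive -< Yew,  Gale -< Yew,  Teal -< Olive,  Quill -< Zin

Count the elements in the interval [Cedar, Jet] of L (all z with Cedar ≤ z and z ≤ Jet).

The interval [Cedar, Jet] = {Bay, Cedar, Jet, Kite}, which has 4 elements.

4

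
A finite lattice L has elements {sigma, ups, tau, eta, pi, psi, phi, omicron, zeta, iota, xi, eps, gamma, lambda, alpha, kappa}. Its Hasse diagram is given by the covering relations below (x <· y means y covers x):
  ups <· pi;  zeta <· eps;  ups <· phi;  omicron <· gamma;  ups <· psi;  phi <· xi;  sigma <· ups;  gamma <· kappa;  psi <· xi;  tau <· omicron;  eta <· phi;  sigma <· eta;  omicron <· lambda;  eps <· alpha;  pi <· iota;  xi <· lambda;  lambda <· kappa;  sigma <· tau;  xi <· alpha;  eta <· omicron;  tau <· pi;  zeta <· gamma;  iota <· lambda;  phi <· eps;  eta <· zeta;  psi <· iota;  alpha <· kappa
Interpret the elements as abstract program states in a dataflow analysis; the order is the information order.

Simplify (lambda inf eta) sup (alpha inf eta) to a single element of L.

eta

lambda ∧ eta = eta
alpha ∧ eta = eta
eta ∨ eta = eta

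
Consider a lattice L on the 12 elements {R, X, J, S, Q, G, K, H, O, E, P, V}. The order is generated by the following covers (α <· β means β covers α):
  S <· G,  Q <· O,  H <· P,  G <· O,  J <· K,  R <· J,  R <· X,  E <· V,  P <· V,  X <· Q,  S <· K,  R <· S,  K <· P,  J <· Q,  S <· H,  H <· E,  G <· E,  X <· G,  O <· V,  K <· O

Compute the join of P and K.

P

Common upper bounds of {P, K}: P, V.
The least among these is P.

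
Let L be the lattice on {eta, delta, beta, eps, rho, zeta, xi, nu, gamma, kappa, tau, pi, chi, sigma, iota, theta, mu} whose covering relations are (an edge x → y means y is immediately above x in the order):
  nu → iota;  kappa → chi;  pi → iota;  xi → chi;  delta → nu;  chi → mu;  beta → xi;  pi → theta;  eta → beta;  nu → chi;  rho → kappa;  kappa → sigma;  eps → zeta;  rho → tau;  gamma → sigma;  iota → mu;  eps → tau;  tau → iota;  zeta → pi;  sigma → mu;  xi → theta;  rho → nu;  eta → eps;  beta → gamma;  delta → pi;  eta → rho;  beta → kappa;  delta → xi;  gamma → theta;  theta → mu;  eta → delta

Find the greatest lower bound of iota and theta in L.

Common lower bounds of {iota, theta}: delta, eps, eta, pi, zeta.
The greatest among these is pi.

pi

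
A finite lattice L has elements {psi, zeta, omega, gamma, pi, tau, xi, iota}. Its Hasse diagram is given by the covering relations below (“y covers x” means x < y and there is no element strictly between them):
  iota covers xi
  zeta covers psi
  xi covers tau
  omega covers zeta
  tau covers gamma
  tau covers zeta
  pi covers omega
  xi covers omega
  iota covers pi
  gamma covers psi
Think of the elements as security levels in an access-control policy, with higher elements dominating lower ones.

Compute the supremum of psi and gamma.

Common upper bounds of {psi, gamma}: gamma, iota, tau, xi.
The least among these is gamma.

gamma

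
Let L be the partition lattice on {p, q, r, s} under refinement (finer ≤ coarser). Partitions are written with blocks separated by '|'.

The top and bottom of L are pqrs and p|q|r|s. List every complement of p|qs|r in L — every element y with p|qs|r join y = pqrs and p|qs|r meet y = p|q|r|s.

pqr|s, pq|rs, prs|q, ps|qr

Need y with p|qs|r ∨ y = pqrs and p|qs|r ∧ y = p|q|r|s.
Checking each element gives: pqr|s, pq|rs, prs|q, ps|qr.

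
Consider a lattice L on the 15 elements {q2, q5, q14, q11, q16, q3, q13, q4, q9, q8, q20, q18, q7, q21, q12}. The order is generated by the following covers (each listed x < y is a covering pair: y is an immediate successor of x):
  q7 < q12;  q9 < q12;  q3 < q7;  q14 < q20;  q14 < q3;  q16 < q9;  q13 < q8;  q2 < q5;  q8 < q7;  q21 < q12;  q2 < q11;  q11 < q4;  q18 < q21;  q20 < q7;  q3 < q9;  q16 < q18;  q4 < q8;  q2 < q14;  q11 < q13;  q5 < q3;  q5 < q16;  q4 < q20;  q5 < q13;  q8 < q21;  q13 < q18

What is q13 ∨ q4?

Common upper bounds of {q13, q4}: q12, q21, q7, q8.
The least among these is q8.

q8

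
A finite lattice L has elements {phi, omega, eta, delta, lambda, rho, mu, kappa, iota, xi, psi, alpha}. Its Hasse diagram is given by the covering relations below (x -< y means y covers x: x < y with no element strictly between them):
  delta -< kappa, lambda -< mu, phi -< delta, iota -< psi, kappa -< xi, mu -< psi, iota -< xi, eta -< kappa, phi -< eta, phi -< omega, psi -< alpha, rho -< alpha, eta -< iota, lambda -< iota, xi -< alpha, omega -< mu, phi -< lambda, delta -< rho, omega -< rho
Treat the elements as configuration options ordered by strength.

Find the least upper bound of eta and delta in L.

Common upper bounds of {eta, delta}: alpha, kappa, xi.
The least among these is kappa.

kappa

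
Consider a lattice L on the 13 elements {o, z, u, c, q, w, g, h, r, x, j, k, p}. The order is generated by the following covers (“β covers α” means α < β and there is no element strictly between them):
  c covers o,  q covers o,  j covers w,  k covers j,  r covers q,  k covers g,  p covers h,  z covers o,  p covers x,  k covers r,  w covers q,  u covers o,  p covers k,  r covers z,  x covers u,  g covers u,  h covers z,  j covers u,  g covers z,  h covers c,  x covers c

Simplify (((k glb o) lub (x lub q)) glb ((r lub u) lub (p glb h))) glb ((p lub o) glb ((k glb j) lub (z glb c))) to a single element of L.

k ∧ o = o
x ∨ q = p
o ∨ p = p
r ∨ u = k
p ∧ h = h
k ∨ h = p
p ∧ p = p
p ∨ o = p
k ∧ j = j
z ∧ c = o
j ∨ o = j
p ∧ j = j
p ∧ j = j

j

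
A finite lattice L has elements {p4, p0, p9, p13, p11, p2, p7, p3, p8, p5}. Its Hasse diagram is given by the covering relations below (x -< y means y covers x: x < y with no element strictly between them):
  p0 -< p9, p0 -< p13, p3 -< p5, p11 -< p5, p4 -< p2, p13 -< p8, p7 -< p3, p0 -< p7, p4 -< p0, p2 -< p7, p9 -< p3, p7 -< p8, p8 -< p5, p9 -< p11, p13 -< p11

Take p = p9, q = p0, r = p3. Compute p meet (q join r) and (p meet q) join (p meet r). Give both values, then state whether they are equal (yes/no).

p9; p9; yes

q join r = p3, so p meet (q join r) = p9 meet p3 = p9.
p meet q = p0 and p meet r = p9, so (p meet q) join (p meet r) = p0 join p9 = p9.
Equal: yes.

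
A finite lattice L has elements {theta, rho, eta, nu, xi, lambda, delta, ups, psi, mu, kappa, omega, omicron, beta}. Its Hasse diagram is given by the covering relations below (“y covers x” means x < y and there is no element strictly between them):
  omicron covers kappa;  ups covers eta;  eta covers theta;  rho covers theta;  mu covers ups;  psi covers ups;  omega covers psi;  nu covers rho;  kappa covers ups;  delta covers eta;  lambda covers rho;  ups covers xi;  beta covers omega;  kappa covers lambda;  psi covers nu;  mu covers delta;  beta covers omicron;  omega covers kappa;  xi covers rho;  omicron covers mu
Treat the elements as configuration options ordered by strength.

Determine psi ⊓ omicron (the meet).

Common lower bounds of {psi, omicron}: eta, rho, theta, ups, xi.
The greatest among these is ups.

ups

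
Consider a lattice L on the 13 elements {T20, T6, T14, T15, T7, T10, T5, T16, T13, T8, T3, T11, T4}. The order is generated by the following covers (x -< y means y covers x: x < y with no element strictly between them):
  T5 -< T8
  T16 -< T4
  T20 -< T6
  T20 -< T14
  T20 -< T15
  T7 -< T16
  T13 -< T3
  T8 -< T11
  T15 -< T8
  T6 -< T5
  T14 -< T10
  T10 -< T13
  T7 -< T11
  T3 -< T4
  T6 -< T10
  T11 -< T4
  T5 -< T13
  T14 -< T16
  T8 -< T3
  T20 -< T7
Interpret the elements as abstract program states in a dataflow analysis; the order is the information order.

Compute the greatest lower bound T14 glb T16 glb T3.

Common lower bounds of {T14, T16, T3}: T14, T20.
The greatest among these is T14.

T14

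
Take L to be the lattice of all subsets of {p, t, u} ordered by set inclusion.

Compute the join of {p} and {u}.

Under ⊆, join is union: {p} ∪ {u} = {p,u}.

{p,u}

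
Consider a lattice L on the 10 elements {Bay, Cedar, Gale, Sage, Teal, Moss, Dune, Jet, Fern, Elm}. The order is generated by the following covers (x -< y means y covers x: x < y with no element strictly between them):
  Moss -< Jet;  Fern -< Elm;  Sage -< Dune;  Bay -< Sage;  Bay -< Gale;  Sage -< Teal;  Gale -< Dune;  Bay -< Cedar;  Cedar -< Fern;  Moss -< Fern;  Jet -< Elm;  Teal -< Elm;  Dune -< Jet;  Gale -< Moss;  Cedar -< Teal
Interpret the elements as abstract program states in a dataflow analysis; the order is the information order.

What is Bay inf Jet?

Common lower bounds of {Bay, Jet}: Bay.
The greatest among these is Bay.

Bay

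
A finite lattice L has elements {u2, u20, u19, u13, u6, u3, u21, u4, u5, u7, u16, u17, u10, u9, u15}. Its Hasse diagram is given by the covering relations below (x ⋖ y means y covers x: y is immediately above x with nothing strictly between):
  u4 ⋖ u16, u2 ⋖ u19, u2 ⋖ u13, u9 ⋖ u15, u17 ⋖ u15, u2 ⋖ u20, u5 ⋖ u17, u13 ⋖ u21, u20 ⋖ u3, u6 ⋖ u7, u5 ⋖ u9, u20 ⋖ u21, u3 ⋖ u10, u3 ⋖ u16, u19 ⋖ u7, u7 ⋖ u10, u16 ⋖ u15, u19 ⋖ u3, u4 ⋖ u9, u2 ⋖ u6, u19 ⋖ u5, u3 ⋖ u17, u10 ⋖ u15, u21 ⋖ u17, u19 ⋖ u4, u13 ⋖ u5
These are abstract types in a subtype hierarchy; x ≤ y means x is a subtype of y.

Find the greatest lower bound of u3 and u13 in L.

Common lower bounds of {u3, u13}: u2.
The greatest among these is u2.

u2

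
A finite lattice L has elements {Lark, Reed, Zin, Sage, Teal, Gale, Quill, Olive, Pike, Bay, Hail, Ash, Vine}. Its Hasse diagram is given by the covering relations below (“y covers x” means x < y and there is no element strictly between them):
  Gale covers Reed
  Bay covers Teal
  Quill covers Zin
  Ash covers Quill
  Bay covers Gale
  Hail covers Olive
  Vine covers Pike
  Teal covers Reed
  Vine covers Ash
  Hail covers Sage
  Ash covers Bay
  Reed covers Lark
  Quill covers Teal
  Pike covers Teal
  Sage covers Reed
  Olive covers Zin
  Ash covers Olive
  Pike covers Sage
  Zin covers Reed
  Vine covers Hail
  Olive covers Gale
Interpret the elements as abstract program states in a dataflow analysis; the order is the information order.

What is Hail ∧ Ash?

Common lower bounds of {Hail, Ash}: Gale, Lark, Olive, Reed, Zin.
The greatest among these is Olive.

Olive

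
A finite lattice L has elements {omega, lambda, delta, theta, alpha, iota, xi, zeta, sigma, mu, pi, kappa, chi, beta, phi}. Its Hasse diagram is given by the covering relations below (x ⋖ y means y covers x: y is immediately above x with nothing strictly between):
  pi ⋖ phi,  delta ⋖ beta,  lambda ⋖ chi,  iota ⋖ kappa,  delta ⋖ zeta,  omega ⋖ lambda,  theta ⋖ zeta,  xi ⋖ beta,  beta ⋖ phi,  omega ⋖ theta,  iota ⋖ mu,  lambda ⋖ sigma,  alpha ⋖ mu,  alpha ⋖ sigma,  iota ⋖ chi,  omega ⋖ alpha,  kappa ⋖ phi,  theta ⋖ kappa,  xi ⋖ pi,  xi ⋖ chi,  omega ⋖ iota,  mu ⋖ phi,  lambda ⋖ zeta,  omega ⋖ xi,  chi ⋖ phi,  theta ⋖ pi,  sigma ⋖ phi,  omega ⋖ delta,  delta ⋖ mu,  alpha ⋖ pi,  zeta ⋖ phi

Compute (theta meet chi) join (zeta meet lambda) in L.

lambda

theta ∧ chi = omega
zeta ∧ lambda = lambda
omega ∨ lambda = lambda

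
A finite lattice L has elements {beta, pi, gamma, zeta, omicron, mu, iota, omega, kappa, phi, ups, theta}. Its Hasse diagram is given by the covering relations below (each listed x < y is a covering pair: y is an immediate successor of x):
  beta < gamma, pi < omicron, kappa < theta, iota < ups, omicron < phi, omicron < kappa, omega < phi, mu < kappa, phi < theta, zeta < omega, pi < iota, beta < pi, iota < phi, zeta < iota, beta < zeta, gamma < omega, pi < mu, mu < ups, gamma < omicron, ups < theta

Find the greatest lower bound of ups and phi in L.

Common lower bounds of {ups, phi}: beta, iota, pi, zeta.
The greatest among these is iota.

iota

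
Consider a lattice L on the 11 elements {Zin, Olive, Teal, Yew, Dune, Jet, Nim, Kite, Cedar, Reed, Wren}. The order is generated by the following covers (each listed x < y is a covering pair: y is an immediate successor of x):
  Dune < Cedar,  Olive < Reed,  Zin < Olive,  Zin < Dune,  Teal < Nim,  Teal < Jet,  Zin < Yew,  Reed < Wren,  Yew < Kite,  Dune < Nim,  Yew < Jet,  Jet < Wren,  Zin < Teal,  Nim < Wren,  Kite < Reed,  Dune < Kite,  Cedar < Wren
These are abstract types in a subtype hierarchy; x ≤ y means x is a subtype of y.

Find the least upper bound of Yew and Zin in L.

Common upper bounds of {Yew, Zin}: Jet, Kite, Reed, Wren, Yew.
The least among these is Yew.

Yew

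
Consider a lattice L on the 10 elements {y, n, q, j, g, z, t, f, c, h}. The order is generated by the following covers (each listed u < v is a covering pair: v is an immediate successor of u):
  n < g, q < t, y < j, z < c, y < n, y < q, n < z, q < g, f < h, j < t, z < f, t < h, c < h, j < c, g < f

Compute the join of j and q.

t

Common upper bounds of {j, q}: h, t.
The least among these is t.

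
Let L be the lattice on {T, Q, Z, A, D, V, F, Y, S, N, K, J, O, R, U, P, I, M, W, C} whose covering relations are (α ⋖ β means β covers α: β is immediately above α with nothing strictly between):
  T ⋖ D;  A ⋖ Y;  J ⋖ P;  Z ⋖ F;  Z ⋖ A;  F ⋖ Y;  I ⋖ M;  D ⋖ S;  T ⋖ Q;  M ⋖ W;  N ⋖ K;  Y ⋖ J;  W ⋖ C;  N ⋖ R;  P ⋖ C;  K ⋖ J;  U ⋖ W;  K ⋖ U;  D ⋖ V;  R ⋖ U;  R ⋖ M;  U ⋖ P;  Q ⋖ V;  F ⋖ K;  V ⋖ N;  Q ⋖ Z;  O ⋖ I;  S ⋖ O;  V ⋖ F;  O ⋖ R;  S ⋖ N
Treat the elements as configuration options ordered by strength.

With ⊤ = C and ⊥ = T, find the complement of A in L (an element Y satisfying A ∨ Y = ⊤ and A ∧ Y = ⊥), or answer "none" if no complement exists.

Need Y with A ∨ Y = C and A ∧ Y = T.
Checking each element gives: I.

I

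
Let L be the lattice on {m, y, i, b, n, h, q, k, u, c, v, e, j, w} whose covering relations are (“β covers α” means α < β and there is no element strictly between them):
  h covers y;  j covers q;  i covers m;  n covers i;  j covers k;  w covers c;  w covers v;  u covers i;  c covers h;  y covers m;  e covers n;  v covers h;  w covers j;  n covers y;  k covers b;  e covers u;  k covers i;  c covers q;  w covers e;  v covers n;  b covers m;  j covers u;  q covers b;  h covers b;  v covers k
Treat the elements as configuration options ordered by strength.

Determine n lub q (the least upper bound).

w

Common upper bounds of {n, q}: w.
The least among these is w.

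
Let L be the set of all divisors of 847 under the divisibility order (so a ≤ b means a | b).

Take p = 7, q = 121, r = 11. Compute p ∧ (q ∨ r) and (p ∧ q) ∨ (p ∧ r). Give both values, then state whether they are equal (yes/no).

1; 1; yes

q ∨ r = 121, so p ∧ (q ∨ r) = 7 ∧ 121 = 1.
p ∧ q = 1 and p ∧ r = 1, so (p ∧ q) ∨ (p ∧ r) = 1 ∨ 1 = 1.
Equal: yes.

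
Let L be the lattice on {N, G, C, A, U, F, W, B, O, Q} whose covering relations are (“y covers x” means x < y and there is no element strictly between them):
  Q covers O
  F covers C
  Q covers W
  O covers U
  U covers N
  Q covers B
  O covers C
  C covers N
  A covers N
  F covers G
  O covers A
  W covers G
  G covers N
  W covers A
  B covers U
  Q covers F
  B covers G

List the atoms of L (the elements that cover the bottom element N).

A, C, G, U

The atoms are exactly the elements that cover N: A, C, G, U.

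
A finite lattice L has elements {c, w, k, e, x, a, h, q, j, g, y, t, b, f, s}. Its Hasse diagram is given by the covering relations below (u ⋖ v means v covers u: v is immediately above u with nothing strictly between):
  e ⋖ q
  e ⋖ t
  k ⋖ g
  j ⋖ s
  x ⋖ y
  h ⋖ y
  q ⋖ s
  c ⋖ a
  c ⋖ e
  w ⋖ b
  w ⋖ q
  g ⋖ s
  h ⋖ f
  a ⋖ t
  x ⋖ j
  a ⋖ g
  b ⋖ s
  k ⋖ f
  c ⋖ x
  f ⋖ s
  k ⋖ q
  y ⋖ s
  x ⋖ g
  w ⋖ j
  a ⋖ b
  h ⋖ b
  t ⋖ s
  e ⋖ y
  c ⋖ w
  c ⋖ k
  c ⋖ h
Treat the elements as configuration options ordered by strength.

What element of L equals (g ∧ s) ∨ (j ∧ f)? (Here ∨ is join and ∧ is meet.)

g

g ∧ s = g
j ∧ f = c
g ∨ c = g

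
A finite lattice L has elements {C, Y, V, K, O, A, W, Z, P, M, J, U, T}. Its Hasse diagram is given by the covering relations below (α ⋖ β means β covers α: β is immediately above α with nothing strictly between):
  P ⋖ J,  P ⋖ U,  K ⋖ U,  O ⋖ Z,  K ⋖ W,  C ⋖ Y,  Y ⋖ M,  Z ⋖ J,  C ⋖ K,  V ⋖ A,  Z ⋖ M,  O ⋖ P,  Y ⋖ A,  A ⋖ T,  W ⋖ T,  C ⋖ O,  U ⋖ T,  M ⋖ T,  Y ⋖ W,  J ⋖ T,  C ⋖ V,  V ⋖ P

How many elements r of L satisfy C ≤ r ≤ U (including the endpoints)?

6

The interval [C, U] = {C, K, O, P, U, V}, which has 6 elements.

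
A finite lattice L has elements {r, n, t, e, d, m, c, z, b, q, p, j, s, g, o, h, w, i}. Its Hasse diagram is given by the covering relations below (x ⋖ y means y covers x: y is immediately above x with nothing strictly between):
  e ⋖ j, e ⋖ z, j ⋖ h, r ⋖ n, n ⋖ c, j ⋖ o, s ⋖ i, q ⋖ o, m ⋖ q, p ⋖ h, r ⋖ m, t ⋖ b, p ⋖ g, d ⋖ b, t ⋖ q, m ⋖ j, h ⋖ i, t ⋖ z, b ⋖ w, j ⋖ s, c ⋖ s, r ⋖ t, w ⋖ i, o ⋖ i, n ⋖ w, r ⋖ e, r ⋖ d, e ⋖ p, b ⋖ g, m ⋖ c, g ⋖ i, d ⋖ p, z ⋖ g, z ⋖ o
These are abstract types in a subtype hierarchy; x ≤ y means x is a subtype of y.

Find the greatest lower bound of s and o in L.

Common lower bounds of {s, o}: e, j, m, r.
The greatest among these is j.

j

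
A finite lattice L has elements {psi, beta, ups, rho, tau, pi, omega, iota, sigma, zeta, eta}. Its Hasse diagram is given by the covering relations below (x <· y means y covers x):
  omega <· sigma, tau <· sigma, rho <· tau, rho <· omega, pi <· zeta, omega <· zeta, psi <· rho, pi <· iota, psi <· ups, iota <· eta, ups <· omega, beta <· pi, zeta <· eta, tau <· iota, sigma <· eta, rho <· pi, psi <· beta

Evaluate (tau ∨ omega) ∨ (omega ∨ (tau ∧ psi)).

tau ∨ omega = sigma
tau ∧ psi = psi
omega ∨ psi = omega
sigma ∨ omega = sigma

sigma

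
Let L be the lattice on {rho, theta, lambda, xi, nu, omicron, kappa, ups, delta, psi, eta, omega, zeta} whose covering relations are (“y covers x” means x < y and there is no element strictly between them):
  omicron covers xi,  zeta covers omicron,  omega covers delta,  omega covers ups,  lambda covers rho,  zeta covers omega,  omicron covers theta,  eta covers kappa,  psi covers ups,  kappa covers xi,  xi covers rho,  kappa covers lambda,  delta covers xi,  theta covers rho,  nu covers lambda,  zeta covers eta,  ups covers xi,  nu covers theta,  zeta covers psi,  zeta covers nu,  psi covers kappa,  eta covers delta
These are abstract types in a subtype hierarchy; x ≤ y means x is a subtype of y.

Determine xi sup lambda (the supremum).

kappa

Common upper bounds of {xi, lambda}: eta, kappa, psi, zeta.
The least among these is kappa.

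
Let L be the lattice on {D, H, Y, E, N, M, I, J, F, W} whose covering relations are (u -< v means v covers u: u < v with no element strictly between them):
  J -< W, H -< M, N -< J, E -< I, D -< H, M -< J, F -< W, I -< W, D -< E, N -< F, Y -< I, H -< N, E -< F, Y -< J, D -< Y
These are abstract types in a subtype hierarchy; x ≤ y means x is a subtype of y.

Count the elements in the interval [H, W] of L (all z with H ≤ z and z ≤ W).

The interval [H, W] = {F, H, J, M, N, W}, which has 6 elements.

6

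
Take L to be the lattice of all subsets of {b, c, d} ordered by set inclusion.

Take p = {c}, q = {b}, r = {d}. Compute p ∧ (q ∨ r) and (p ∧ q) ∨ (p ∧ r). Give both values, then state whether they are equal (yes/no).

q ∨ r = {b,d}, so p ∧ (q ∨ r) = {c} ∧ {b,d} = ∅.
p ∧ q = ∅ and p ∧ r = ∅, so (p ∧ q) ∨ (p ∧ r) = ∅ ∨ ∅ = ∅.
Equal: yes.

∅; ∅; yes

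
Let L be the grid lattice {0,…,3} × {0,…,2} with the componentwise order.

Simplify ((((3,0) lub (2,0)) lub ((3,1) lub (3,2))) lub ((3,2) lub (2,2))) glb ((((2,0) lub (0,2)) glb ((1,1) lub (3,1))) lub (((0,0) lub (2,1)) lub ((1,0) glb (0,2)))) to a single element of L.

(2,1)

(3,0) ∨ (2,0) = (3,0)
(3,1) ∨ (3,2) = (3,2)
(3,0) ∨ (3,2) = (3,2)
(3,2) ∨ (2,2) = (3,2)
(3,2) ∨ (3,2) = (3,2)
(2,0) ∨ (0,2) = (2,2)
(1,1) ∨ (3,1) = (3,1)
(2,2) ∧ (3,1) = (2,1)
(0,0) ∨ (2,1) = (2,1)
(1,0) ∧ (0,2) = (0,0)
(2,1) ∨ (0,0) = (2,1)
(2,1) ∨ (2,1) = (2,1)
(3,2) ∧ (2,1) = (2,1)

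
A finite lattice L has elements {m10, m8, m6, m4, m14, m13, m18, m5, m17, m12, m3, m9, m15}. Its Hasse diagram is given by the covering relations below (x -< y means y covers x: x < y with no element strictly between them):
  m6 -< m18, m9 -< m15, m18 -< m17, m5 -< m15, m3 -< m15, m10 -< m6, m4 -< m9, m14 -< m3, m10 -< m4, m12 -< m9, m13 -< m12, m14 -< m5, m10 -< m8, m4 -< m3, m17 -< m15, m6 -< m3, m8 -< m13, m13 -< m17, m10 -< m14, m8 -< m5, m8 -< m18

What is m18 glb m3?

m6

Common lower bounds of {m18, m3}: m10, m6.
The greatest among these is m6.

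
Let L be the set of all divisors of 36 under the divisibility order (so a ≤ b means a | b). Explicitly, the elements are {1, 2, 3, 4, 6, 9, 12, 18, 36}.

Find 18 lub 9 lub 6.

18

In the divisibility order, the join is the least common multiple: lcm(18, 9, 6) = 18.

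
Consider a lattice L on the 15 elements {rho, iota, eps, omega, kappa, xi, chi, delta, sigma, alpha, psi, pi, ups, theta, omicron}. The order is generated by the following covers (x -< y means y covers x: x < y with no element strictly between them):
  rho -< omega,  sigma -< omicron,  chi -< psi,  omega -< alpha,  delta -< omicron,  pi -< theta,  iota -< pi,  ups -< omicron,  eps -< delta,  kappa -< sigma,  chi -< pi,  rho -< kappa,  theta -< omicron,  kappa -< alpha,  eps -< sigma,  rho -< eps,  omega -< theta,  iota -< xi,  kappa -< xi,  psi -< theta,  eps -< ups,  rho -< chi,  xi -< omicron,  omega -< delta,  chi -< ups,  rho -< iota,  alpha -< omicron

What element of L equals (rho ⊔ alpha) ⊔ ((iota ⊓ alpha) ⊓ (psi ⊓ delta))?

alpha

rho ∨ alpha = alpha
iota ∧ alpha = rho
psi ∧ delta = rho
rho ∧ rho = rho
alpha ∨ rho = alpha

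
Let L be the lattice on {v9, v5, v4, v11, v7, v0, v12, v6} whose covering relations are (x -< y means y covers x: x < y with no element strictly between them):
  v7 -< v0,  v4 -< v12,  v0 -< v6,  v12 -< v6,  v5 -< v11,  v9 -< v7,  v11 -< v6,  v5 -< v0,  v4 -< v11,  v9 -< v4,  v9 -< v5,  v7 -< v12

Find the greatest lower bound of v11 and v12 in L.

Common lower bounds of {v11, v12}: v4, v9.
The greatest among these is v4.

v4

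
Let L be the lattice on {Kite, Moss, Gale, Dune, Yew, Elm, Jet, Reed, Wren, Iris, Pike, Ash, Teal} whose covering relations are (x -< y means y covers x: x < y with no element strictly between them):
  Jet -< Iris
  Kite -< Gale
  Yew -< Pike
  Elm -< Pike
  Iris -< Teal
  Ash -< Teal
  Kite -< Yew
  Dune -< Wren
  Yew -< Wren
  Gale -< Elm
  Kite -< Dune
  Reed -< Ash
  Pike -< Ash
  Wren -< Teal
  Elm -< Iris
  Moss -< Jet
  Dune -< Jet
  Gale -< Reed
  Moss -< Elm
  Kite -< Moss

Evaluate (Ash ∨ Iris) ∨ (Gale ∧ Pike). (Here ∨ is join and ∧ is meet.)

Ash ∨ Iris = Teal
Gale ∧ Pike = Gale
Teal ∨ Gale = Teal

Teal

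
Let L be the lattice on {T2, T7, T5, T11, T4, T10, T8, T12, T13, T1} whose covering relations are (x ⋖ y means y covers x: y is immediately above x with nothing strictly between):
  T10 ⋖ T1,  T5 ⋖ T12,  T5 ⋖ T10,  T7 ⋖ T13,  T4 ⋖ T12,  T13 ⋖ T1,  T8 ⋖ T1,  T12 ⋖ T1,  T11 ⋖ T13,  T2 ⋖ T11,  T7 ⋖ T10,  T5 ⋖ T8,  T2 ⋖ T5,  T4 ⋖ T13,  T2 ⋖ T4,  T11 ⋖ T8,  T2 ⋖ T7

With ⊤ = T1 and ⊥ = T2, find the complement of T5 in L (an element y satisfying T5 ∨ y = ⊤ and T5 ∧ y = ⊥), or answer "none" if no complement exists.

Need y with T5 ∨ y = T1 and T5 ∧ y = T2.
Checking each element gives: T13.

T13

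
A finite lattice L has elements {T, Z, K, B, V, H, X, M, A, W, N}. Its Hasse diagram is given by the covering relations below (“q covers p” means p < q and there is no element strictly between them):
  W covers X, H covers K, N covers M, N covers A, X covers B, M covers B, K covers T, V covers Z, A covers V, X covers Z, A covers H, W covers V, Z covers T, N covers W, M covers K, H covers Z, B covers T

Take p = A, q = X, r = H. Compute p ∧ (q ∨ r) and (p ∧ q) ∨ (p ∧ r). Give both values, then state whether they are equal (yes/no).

q ∨ r = N, so p ∧ (q ∨ r) = A ∧ N = A.
p ∧ q = Z and p ∧ r = H, so (p ∧ q) ∨ (p ∧ r) = Z ∨ H = H.
Equal: no.

A; H; no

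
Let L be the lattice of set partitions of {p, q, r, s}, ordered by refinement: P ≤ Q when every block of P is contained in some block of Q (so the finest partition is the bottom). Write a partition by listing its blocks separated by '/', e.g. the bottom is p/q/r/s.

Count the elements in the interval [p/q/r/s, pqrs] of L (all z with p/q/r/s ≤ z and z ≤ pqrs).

The interval [p/q/r/s, pqrs] = {p/q/r/s, p/q/rs, p/qr/s, p/qrs, p/qs/r, pq/r/s, pq/rs, pqr/s, pqrs, pqs/r, pr/q/s, pr/qs, prs/q, ps/q/r, ps/qr}, which has 15 elements.

15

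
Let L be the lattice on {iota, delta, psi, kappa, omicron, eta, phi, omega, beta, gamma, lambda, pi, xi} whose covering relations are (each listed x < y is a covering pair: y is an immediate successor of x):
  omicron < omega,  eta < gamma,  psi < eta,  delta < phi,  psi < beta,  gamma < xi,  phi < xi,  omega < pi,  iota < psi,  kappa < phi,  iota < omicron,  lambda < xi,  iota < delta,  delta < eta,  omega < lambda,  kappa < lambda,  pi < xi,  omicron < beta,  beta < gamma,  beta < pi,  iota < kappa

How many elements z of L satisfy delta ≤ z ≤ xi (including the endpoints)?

The interval [delta, xi] = {delta, eta, gamma, phi, xi}, which has 5 elements.

5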